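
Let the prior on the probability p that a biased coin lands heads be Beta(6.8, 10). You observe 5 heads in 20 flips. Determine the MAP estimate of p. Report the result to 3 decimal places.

p̂_MAP = 0.310

Prior: Beta(6.8, 10).
Data: 5 successes in 20 trials. The binomial likelihood contributes p^5(1−p)^15, so the posterior is Beta(6.8+5, 10+15) = Beta(11.8, 25).
For Beta(a, b) with a, b > 1 the mode is (a−1)/(a+b−2) = 10.8/34.8 ≈ 0.310.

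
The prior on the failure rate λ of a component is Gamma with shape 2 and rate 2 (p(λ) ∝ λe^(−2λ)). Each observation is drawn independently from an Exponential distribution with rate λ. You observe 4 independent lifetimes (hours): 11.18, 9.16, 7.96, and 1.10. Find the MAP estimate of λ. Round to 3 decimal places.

λ̂_MAP = 0.159

The Exponential(rate=λ) likelihood is ∝ λ^n e^(−λΣtᵢ). Here n = 4 and Σtᵢ = 11.18 + 9.16 + 7.96 + 1.10 = 29.40.
Posterior ∝ λe^(−2λ) · λ^4e^(−29.40λ) = λ^5e^(−31.40λ), i.e. Gamma(6, 31.40).
Mode = (a−1)/b = 5/31.40 ≈ 0.159.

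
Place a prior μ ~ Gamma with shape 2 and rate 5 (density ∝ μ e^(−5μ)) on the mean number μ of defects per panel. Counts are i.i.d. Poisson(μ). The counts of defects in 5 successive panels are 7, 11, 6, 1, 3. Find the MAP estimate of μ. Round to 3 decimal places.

μ̂_MAP = 2.900

Σxᵢ = 7+11+6+1+3 = 28, with n = 5.
Posterior ∝ μe^(−5μ) · μ^28e^(−5μ) = μ^29e^(−10μ), i.e. Gamma(shape=30, rate=10).
The mode of a Gamma(a, b) with a ≥ 1 (shape–rate) is (a−1)/b = 29/10 ≈ 2.900.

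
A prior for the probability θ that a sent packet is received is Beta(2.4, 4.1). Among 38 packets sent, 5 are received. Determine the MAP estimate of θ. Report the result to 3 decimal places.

θ̂_MAP = 0.151

Prior: Beta(2.4, 4.1).
Data: 5 successes in 38 trials. The binomial likelihood contributes θ^5(1−θ)^33, so the posterior is Beta(2.4+5, 4.1+33) = Beta(7.4, 37.1).
For Beta(a, b) with a, b > 1 the mode is (a−1)/(a+b−2) = 6.4/42.5 ≈ 0.151.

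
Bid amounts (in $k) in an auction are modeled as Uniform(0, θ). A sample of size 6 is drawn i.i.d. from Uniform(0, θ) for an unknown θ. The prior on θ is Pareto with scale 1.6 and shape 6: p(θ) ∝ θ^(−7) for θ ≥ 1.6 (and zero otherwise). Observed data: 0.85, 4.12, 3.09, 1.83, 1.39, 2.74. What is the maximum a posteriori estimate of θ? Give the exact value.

The Uniform(0, θ) likelihood is θ^(−n) for θ ≥ max(xᵢ), zero otherwise. Here max(xᵢ) = 4.12.
Posterior ∝ θ^(−7) · θ^(−6) = θ^(−13) on θ ≥ max(1.6, 4.12) = 4.12.
This density is strictly decreasing in θ, so the posterior mode lies at the lower boundary of the support.

θ̂_MAP = 4.12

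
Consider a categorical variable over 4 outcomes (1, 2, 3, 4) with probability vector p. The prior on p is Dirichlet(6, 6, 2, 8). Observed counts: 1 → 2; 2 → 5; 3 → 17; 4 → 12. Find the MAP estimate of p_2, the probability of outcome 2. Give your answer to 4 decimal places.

The posterior is Dirichlet(αᵢ + nᵢ) = Dirichlet(8, 11, 19, 20).
For a Dirichlet(a₁,…,a_K) with all aᵢ > 1, the mode has j-th component (aⱼ − 1)/(Σaᵢ − K).
Here Σaᵢ = 58 and K = 4, so p_2 = (11 − 1)/(58 − 4) = 10/54 ≈ 0.1852.

MAP estimate: 0.1852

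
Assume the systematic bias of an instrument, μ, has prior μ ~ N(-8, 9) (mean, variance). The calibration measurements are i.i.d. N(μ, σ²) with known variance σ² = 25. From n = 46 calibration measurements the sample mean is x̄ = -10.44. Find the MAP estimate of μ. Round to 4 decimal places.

n = 46, x̄ = -10.44.
For a Normal prior and Normal likelihood with known variance, the posterior is Normal; its mode equals its mean, the precision-weighted average.
Prior precision 1/σ₀² = 1/9; data precision n/σ² = 46/25 = 1.84.
μ̂ = ((1/9)·(-8) + 1.84·(-10.44)) / (1/9 + 1.84) = (-113054/5625)/(439/225) = -113054/10975 ≈ -10.3010.

μ̂_MAP = -10.3010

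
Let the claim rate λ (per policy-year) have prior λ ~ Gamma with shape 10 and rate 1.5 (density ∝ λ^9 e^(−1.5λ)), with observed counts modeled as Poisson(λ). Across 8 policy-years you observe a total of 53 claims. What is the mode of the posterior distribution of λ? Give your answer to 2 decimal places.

Σxᵢ = 53, n = 8.
Posterior ∝ λ^9e^(−1.5λ) · λ^53e^(−8λ) = λ^62e^(−9.5λ), i.e. Gamma(shape=63, rate=9.5).
The mode of a Gamma(a, b) with a ≥ 1 (shape–rate) is (a−1)/b = 62/9.5 ≈ 6.53.

λ̂_MAP = 6.53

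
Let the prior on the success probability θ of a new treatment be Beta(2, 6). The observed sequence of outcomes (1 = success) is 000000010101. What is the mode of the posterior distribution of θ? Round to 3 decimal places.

θ̂_MAP = 0.222

Prior: Beta(2, 6).
Data: 3 successes in 12 trials (from the sequence). The binomial likelihood contributes θ^3(1−θ)^9, so the posterior is Beta(2+3, 6+9) = Beta(5, 15).
For Beta(a, b) with a, b > 1 the mode is (a−1)/(a+b−2) = 4/18 ≈ 0.222.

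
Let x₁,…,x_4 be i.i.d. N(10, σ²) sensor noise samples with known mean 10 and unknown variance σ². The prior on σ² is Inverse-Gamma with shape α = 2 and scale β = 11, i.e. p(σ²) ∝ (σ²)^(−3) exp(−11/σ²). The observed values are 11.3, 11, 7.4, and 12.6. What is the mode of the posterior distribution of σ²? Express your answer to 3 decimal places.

σ̂²_MAP = 3.821

Sum of squared deviations about the known mean: SS = (11.3−10)² + (11−10)² + (7.4−10)² + (12.6−10)² = 16.21.
The Normal likelihood contributes (σ²)^(−n/2) exp(−SS/(2σ²)), so the posterior is Inverse-Gamma(α + n/2, β + SS/2) = Inverse-Gamma(4, 19.105).
The mode of Inverse-Gamma(a, b) is b/(a+1) = 19.105/5 ≈ 3.821.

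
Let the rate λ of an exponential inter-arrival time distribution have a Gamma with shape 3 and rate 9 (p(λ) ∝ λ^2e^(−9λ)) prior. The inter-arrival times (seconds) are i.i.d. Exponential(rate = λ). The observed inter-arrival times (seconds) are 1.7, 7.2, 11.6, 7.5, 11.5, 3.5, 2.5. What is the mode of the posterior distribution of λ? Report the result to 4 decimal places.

The Exponential(rate=λ) likelihood is ∝ λ^n e^(−λΣtᵢ). Here n = 7 and Σtᵢ = 1.7 + 7.2 + 11.6 + 7.5 + 11.5 + 3.5 + 2.5 = 45.5.
Posterior ∝ λ^2e^(−9λ) · λ^7e^(−45.5λ) = λ^9e^(−54.5λ), i.e. Gamma(10, 54.5).
Mode = (a−1)/b = 9/54.5 ≈ 0.1651.

λ̂_MAP = 0.1651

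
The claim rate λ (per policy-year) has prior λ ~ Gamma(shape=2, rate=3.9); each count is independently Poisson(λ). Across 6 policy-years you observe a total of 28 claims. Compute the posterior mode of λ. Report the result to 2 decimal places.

λ̂_MAP = 2.93

Σxᵢ = 28, n = 6.
Posterior ∝ λe^(−3.9λ) · λ^28e^(−6λ) = λ^29e^(−9.9λ), i.e. Gamma(shape=30, rate=9.9).
The mode of a Gamma(a, b) with a ≥ 1 (shape–rate) is (a−1)/b = 29/9.9 ≈ 2.93.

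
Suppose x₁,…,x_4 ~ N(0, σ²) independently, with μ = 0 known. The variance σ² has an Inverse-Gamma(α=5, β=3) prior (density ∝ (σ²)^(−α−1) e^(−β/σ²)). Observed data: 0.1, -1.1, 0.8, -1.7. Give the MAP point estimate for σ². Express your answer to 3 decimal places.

σ̂²_MAP = 0.672

Sum of squared deviations about the known mean: SS = (0.1−0)² + (-1.1−0)² + (0.8−0)² + (-1.7−0)² = 4.75.
The Normal likelihood contributes (σ²)^(−n/2) exp(−SS/(2σ²)), so the posterior is Inverse-Gamma(α + n/2, β + SS/2) = Inverse-Gamma(7, 5.375).
The mode of Inverse-Gamma(a, b) is b/(a+1) = 5.375/8 ≈ 0.672.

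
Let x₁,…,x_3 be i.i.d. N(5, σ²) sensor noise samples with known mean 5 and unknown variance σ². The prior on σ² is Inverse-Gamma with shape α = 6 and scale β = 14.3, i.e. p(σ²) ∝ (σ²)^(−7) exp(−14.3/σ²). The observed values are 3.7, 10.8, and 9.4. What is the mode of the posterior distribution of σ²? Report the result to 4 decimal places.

Sum of squared deviations about the known mean: SS = (3.7−5)² + (10.8−5)² + (9.4−5)² = 54.69.
The Normal likelihood contributes (σ²)^(−n/2) exp(−SS/(2σ²)), so the posterior is Inverse-Gamma(α + n/2, β + SS/2) = Inverse-Gamma(7.5, 41.645).
The mode of Inverse-Gamma(a, b) is b/(a+1) = 41.645/8.5 ≈ 4.8994.

σ̂²_MAP = 4.8994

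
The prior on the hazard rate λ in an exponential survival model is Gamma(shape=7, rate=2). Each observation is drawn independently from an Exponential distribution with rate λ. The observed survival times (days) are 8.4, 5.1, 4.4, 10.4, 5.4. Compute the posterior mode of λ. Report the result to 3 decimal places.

λ̂_MAP = 0.308

The Exponential(rate=λ) likelihood is ∝ λ^n e^(−λΣtᵢ). Here n = 5 and Σtᵢ = 8.4 + 5.1 + 4.4 + 10.4 + 5.4 = 33.7.
Posterior ∝ λ^6e^(−2λ) · λ^5e^(−33.7λ) = λ^11e^(−35.7λ), i.e. Gamma(12, 35.7).
Mode = (a−1)/b = 11/35.7 ≈ 0.308.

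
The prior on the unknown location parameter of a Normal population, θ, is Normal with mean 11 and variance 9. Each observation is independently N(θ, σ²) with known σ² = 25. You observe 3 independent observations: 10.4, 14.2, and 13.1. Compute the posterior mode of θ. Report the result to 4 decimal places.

θ̂_MAP = 11.8135

n = 3; x̄ = (10.4 + 14.2 + 13.1)/3 = 37.7/3 = 377/30 ≈ 12.5667.
For a Normal prior and Normal likelihood with known variance, the posterior is Normal; its mode equals its mean, the precision-weighted average.
Prior precision 1/σ₀² = 1/9; data precision n/σ² = 3/25 = 0.12.
θ̂ = ((1/9)·11 + 0.12·(377/30)) / (1/9 + 0.12) = (6143/2250)/(52/225) = 6143/520 ≈ 11.8135.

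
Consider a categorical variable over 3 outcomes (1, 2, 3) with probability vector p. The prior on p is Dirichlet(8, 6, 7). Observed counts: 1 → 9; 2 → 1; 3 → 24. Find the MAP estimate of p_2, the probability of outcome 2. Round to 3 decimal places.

MAP estimate: 0.115

The posterior is Dirichlet(αᵢ + nᵢ) = Dirichlet(17, 7, 31).
For a Dirichlet(a₁,…,a_K) with all aᵢ > 1, the mode has j-th component (aⱼ − 1)/(Σaᵢ − K).
Here Σaᵢ = 55 and K = 3, so p_2 = (7 − 1)/(55 − 3) = 6/52 ≈ 0.115.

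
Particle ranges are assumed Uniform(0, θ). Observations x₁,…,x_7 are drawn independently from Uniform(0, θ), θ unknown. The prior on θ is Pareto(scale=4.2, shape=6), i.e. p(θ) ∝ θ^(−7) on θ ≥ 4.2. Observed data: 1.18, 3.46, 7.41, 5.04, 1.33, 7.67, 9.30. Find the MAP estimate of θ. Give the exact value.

The Uniform(0, θ) likelihood is θ^(−n) for θ ≥ max(xᵢ), zero otherwise. Here max(xᵢ) = 9.30.
Posterior ∝ θ^(−7) · θ^(−7) = θ^(−14) on θ ≥ max(4.2, 9.30) = 9.30.
This density is strictly decreasing in θ, so the posterior mode lies at the lower boundary of the support.

θ̂_MAP = 9.30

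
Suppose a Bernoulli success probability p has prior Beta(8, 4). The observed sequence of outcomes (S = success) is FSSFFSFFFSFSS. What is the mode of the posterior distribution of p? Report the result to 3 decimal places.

p̂_MAP = 0.565

Prior: Beta(8, 4).
Data: 6 successes in 13 trials (from the sequence). The binomial likelihood contributes p^6(1−p)^7, so the posterior is Beta(8+6, 4+7) = Beta(14, 11).
For Beta(a, b) with a, b > 1 the mode is (a−1)/(a+b−2) = 13/23 ≈ 0.565.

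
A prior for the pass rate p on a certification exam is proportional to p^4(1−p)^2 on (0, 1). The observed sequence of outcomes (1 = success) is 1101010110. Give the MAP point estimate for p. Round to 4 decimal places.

p̂_MAP = 0.6250

The prior density ∝ p^4(1−p)^2 is the kernel of Beta(5, 3).
Data: 6 successes in 10 trials (from the sequence). The binomial likelihood contributes p^6(1−p)^4, so the posterior is Beta(5+6, 3+4) = Beta(11, 7).
For Beta(a, b) with a, b > 1 the mode is (a−1)/(a+b−2) = 10/16 ≈ 0.6250.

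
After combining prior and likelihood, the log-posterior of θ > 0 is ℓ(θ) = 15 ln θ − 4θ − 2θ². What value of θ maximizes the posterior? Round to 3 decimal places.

θ̂_MAP = 1.500

ℓ'(θ) = 15/θ − 4 − 4θ. Setting this to zero and multiplying by θ: 4θ² + 4θ − 15 = 0.
θ = (−4 + √(4² + 4·4·15)) / (2·4) = (−4 + √256) / 8 = (−4 + 16)/8 = 3/2.
ℓ''(θ) = −15/θ² − 4 < 0, confirming a maximum.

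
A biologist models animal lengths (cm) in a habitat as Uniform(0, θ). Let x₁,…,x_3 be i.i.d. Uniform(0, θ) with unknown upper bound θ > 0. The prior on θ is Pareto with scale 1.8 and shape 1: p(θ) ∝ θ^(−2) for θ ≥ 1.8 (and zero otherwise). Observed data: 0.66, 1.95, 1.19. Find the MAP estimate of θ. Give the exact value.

The Uniform(0, θ) likelihood is θ^(−n) for θ ≥ max(xᵢ), zero otherwise. Here max(xᵢ) = 1.95.
Posterior ∝ θ^(−2) · θ^(−3) = θ^(−5) on θ ≥ max(1.8, 1.95) = 1.95.
This density is strictly decreasing in θ, so the posterior mode lies at the lower boundary of the support.

θ̂_MAP = 1.95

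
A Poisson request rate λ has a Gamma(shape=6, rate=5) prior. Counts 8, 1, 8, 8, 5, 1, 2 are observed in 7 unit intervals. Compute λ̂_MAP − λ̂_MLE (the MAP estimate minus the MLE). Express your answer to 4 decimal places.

MAP − MLE = -1.5476

Σxᵢ = 33. Posterior is Gamma(39, 12); MAP = (39−1)/12 = 38/12 ≈ 3.16667.
MLE = x̄ = 33/7 ≈ 4.71429.
Difference = 38/12 − 33/7 = -65/42 ≈ -1.5476.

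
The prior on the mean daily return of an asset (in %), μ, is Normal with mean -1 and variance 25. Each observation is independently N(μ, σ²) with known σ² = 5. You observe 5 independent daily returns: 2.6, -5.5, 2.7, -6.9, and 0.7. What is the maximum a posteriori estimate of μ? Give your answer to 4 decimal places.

n = 5; x̄ = (2.6 + (-5.5) + 2.7 + (-6.9) + 0.7)/5 = -6.4/5 = -1.28.
For a Normal prior and Normal likelihood with known variance, the posterior is Normal; its mode equals its mean, the precision-weighted average.
Prior precision 1/σ₀² = 1/25 = 0.04; data precision n/σ² = 5/5 = 1.
μ̂ = (0.04·(-1) + 1·(-1.28)) / (0.04 + 1) = (-1.32)/1.04 = -33/26 ≈ -1.2692.

μ̂_MAP = -1.2692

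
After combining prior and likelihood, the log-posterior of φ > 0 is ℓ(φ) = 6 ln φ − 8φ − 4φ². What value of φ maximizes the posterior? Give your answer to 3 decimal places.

φ̂_MAP = 0.500

ℓ'(φ) = 6/φ − 8 − 8φ. Setting this to zero and multiplying by φ: 8φ² + 8φ − 6 = 0.
φ = (−8 + √(8² + 4·8·6)) / (2·8) = (−8 + √256) / 16 = (−8 + 16)/16 = 1/2.
ℓ''(φ) = −6/φ² − 8 < 0, confirming a maximum.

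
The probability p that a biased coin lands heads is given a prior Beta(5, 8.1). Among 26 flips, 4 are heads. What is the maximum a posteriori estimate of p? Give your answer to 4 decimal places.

p̂_MAP = 0.2156

Prior: Beta(5, 8.1).
Data: 4 successes in 26 trials. The binomial likelihood contributes p^4(1−p)^22, so the posterior is Beta(5+4, 8.1+22) = Beta(9, 30.1).
For Beta(a, b) with a, b > 1 the mode is (a−1)/(a+b−2) = 8/37.1 ≈ 0.2156.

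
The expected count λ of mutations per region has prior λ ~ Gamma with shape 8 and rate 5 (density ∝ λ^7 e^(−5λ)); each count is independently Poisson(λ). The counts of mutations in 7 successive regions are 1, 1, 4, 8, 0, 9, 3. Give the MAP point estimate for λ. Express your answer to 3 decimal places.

λ̂_MAP = 2.750

Σxᵢ = 1+1+4+8+0+9+3 = 26, with n = 7.
Posterior ∝ λ^7e^(−5λ) · λ^26e^(−7λ) = λ^33e^(−12λ), i.e. Gamma(shape=34, rate=12).
The mode of a Gamma(a, b) with a ≥ 1 (shape–rate) is (a−1)/b = 33/12 ≈ 2.750.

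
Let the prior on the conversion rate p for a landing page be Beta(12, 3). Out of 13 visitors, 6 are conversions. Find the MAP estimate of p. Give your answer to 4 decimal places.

Prior: Beta(12, 3).
Data: 6 successes in 13 trials. The binomial likelihood contributes p^6(1−p)^7, so the posterior is Beta(12+6, 3+7) = Beta(18, 10).
For Beta(a, b) with a, b > 1 the mode is (a−1)/(a+b−2) = 17/26 ≈ 0.6538.

p̂_MAP = 0.6538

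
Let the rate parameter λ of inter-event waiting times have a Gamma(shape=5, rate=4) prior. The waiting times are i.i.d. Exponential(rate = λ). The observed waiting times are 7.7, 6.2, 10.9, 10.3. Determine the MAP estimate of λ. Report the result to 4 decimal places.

λ̂_MAP = 0.2046

The Exponential(rate=λ) likelihood is ∝ λ^n e^(−λΣtᵢ). Here n = 4 and Σtᵢ = 7.7 + 6.2 + 10.9 + 10.3 = 35.1.
Posterior ∝ λ^4e^(−4λ) · λ^4e^(−35.1λ) = λ^8e^(−39.1λ), i.e. Gamma(9, 39.1).
Mode = (a−1)/b = 8/39.1 ≈ 0.2046.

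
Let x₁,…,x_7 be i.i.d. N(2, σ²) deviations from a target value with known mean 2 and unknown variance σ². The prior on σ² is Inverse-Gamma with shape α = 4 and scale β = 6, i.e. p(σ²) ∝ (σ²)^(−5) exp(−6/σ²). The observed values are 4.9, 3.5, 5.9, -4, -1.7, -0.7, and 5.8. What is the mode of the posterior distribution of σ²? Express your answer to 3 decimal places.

Sum of squared deviations about the known mean: SS = (4.9−2)² + (3.5−2)² + (5.9−2)² + (-4−2)² + (-1.7−2)² + (-0.7−2)² + (5.8−2)² = 97.29.
The Normal likelihood contributes (σ²)^(−n/2) exp(−SS/(2σ²)), so the posterior is Inverse-Gamma(α + n/2, β + SS/2) = Inverse-Gamma(7.5, 54.645).
The mode of Inverse-Gamma(a, b) is b/(a+1) = 54.645/8.5 ≈ 6.429.

σ̂²_MAP = 6.429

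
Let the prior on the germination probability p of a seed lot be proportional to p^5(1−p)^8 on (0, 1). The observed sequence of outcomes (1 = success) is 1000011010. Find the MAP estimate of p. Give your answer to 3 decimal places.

p̂_MAP = 0.391

The prior density ∝ p^5(1−p)^8 is the kernel of Beta(6, 9).
Data: 4 successes in 10 trials (from the sequence). The binomial likelihood contributes p^4(1−p)^6, so the posterior is Beta(6+4, 9+6) = Beta(10, 15).
For Beta(a, b) with a, b > 1 the mode is (a−1)/(a+b−2) = 9/23 ≈ 0.391.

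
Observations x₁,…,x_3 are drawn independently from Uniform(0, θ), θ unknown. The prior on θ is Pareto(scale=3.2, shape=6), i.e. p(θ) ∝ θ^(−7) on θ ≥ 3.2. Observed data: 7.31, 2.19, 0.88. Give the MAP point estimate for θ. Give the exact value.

θ̂_MAP = 7.31

The Uniform(0, θ) likelihood is θ^(−n) for θ ≥ max(xᵢ), zero otherwise. Here max(xᵢ) = 7.31.
Posterior ∝ θ^(−7) · θ^(−3) = θ^(−10) on θ ≥ max(3.2, 7.31) = 7.31.
This density is strictly decreasing in θ, so the posterior mode lies at the lower boundary of the support.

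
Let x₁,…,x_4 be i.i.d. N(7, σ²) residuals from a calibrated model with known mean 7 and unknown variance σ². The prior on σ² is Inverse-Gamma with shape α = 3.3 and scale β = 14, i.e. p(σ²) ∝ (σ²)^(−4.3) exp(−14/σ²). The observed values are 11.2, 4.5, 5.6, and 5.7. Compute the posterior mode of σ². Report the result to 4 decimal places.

Sum of squared deviations about the known mean: SS = (11.2−7)² + (4.5−7)² + (5.6−7)² + (5.7−7)² = 27.54.
The Normal likelihood contributes (σ²)^(−n/2) exp(−SS/(2σ²)), so the posterior is Inverse-Gamma(α + n/2, β + SS/2) = Inverse-Gamma(5.3, 27.77).
The mode of Inverse-Gamma(a, b) is b/(a+1) = 27.77/6.3 ≈ 4.4079.

σ̂²_MAP = 4.4079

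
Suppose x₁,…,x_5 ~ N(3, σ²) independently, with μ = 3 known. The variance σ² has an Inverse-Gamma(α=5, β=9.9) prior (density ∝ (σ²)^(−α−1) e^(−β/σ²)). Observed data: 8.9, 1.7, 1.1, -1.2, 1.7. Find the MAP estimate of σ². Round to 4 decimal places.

σ̂²_MAP = 4.6612

Sum of squared deviations about the known mean: SS = (8.9−3)² + (1.7−3)² + (1.1−3)² + (-1.2−3)² + (1.7−3)² = 59.44.
The Normal likelihood contributes (σ²)^(−n/2) exp(−SS/(2σ²)), so the posterior is Inverse-Gamma(α + n/2, β + SS/2) = Inverse-Gamma(7.5, 39.62).
The mode of Inverse-Gamma(a, b) is b/(a+1) = 39.62/8.5 ≈ 4.6612.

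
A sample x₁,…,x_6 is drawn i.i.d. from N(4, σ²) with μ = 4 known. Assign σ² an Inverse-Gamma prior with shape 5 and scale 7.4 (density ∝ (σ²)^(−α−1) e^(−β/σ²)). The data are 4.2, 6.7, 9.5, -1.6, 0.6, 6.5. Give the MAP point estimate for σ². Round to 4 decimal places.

σ̂²_MAP = 5.6417

Sum of squared deviations about the known mean: SS = (4.2−4)² + (6.7−4)² + (9.5−4)² + (-1.6−4)² + (0.6−4)² + (6.5−4)² = 86.75.
The Normal likelihood contributes (σ²)^(−n/2) exp(−SS/(2σ²)), so the posterior is Inverse-Gamma(α + n/2, β + SS/2) = Inverse-Gamma(8, 50.775).
The mode of Inverse-Gamma(a, b) is b/(a+1) = 50.775/9 ≈ 5.6417.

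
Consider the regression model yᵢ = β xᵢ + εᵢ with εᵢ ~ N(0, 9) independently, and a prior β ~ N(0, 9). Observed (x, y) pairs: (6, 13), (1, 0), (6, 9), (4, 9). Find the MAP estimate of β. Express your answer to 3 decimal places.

log p(β | y) = −Σ(yᵢ − βxᵢ)²/(2·9) − β²/(2·9) + const.
Setting the derivative to zero: Σxᵢ(yᵢ − βxᵢ)/9 − β/9 = 0, so β = Σxᵢyᵢ / (Σxᵢ² + σ²/τ²).
Σxᵢyᵢ = 6·13 + 1·0 + 6·9 + 4·9 = 168; Σxᵢ² = 89; σ²/τ² = 1.
β̂_MAP = 168 / (89 + 1) = 168/90 ≈ 1.867.

β̂_MAP = 1.867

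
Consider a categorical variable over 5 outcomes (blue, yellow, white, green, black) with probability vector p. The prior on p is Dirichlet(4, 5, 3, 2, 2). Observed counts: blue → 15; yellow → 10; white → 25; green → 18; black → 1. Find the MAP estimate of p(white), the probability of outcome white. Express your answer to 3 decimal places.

The posterior is Dirichlet(αᵢ + nᵢ) = Dirichlet(19, 15, 28, 20, 3).
For a Dirichlet(a₁,…,a_K) with all aᵢ > 1, the mode has j-th component (aⱼ − 1)/(Σaᵢ − K).
Here Σaᵢ = 85 and K = 5, so p(white) = (28 − 1)/(85 − 5) = 27/80 ≈ 0.338.

MAP estimate of p(white) = 0.338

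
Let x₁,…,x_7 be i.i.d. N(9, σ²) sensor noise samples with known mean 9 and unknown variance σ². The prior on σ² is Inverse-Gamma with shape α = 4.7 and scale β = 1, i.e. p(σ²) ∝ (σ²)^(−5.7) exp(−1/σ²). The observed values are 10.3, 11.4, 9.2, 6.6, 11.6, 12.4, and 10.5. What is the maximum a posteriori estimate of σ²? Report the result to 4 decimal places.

σ̂²_MAP = 1.9467

Sum of squared deviations about the known mean: SS = (10.3−9)² + (11.4−9)² + (9.2−9)² + (6.6−9)² + (11.6−9)² + (12.4−9)² + (10.5−9)² = 33.82.
The Normal likelihood contributes (σ²)^(−n/2) exp(−SS/(2σ²)), so the posterior is Inverse-Gamma(α + n/2, β + SS/2) = Inverse-Gamma(8.2, 17.91).
The mode of Inverse-Gamma(a, b) is b/(a+1) = 17.91/9.2 ≈ 1.9467.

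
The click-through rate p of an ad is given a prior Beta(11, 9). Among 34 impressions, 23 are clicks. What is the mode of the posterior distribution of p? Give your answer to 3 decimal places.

p̂_MAP = 0.635

Prior: Beta(11, 9).
Data: 23 successes in 34 trials. The binomial likelihood contributes p^23(1−p)^11, so the posterior is Beta(11+23, 9+11) = Beta(34, 20).
For Beta(a, b) with a, b > 1 the mode is (a−1)/(a+b−2) = 33/52 ≈ 0.635.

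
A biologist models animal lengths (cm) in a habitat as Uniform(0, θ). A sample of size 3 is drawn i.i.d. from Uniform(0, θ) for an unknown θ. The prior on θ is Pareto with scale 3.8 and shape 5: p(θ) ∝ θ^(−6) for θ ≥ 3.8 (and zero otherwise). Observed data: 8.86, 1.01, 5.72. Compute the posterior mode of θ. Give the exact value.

θ̂_MAP = 8.86

The Uniform(0, θ) likelihood is θ^(−n) for θ ≥ max(xᵢ), zero otherwise. Here max(xᵢ) = 8.86.
Posterior ∝ θ^(−6) · θ^(−3) = θ^(−9) on θ ≥ max(3.8, 8.86) = 8.86.
This density is strictly decreasing in θ, so the posterior mode lies at the lower boundary of the support.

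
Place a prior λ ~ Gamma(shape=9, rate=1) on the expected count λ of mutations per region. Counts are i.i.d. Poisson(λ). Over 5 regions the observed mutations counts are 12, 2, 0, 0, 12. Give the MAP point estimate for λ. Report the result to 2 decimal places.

λ̂_MAP = 5.67

Σxᵢ = 12+2+0+0+12 = 26, with n = 5.
Posterior ∝ λ^8e^(−1λ) · λ^26e^(−5λ) = λ^34e^(−6λ), i.e. Gamma(shape=35, rate=6).
The mode of a Gamma(a, b) with a ≥ 1 (shape–rate) is (a−1)/b = 34/6 ≈ 5.67.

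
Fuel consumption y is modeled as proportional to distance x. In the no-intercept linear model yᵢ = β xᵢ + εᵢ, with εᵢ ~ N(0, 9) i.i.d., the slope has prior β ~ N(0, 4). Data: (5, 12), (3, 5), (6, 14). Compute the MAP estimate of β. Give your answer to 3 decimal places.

log p(β | y) = −Σ(yᵢ − βxᵢ)²/(2·9) − β²/(2·4) + const.
Setting the derivative to zero: Σxᵢ(yᵢ − βxᵢ)/9 − β/4 = 0, so β = Σxᵢyᵢ / (Σxᵢ² + σ²/τ²).
Σxᵢyᵢ = 5·12 + 3·5 + 6·14 = 159; Σxᵢ² = 70; σ²/τ² = 2.25.
β̂_MAP = 159 / (70 + 2.25) = 159/72.25 ≈ 2.201.

β̂_MAP = 2.201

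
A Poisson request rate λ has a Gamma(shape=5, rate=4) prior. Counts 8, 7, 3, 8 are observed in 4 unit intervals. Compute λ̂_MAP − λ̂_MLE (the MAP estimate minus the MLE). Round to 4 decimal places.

MAP − MLE = -2.7500

Σxᵢ = 26. Posterior is Gamma(31, 8); MAP = (31−1)/8 = 30/8 ≈ 3.75000.
MLE = x̄ = 26/4 ≈ 6.50000.
Difference = 30/8 − 26/4 = -11/4 ≈ -2.7500.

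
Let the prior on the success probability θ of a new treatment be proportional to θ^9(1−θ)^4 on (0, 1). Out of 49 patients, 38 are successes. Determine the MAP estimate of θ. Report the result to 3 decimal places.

The prior density ∝ θ^9(1−θ)^4 is the kernel of Beta(10, 5).
Data: 38 successes in 49 trials. The binomial likelihood contributes θ^38(1−θ)^11, so the posterior is Beta(10+38, 5+11) = Beta(48, 16).
For Beta(a, b) with a, b > 1 the mode is (a−1)/(a+b−2) = 47/62 ≈ 0.758.

θ̂_MAP = 0.758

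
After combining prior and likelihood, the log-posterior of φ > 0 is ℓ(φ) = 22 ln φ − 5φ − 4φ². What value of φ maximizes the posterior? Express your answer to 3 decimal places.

ℓ'(φ) = 22/φ − 5 − 8φ. Setting this to zero and multiplying by φ: 8φ² + 5φ − 22 = 0.
φ = (−5 + √(5² + 4·8·22)) / (2·8) = (−5 + √729) / 16 = (−5 + 27)/16 = 11/8.
ℓ''(φ) = −22/φ² − 8 < 0, confirming a maximum.

φ̂_MAP = 1.375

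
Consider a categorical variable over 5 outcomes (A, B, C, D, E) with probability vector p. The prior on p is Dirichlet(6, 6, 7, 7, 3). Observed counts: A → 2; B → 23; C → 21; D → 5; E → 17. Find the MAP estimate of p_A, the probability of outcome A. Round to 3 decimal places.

The posterior is Dirichlet(αᵢ + nᵢ) = Dirichlet(8, 29, 28, 12, 20).
For a Dirichlet(a₁,…,a_K) with all aᵢ > 1, the mode has j-th component (aⱼ − 1)/(Σaᵢ − K).
Here Σaᵢ = 97 and K = 5, so p_A = (8 − 1)/(97 − 5) = 7/92 ≈ 0.076.

MAP estimate of p_A = 0.076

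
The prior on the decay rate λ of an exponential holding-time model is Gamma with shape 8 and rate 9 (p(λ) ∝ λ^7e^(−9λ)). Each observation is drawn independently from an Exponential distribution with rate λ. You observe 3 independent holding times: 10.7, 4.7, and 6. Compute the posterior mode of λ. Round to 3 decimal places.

The Exponential(rate=λ) likelihood is ∝ λ^n e^(−λΣtᵢ). Here n = 3 and Σtᵢ = 10.7 + 4.7 + 6 = 21.4.
Posterior ∝ λ^7e^(−9λ) · λ^3e^(−21.4λ) = λ^10e^(−30.4λ), i.e. Gamma(11, 30.4).
Mode = (a−1)/b = 10/30.4 ≈ 0.329.

λ̂_MAP = 0.329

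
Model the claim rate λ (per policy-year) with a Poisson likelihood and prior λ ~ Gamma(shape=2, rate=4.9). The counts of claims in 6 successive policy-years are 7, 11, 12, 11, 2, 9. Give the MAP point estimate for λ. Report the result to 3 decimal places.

Σxᵢ = 7+11+12+11+2+9 = 52, with n = 6.
Posterior ∝ λe^(−4.9λ) · λ^52e^(−6λ) = λ^53e^(−10.9λ), i.e. Gamma(shape=54, rate=10.9).
The mode of a Gamma(a, b) with a ≥ 1 (shape–rate) is (a−1)/b = 53/10.9 ≈ 4.862.

λ̂_MAP = 4.862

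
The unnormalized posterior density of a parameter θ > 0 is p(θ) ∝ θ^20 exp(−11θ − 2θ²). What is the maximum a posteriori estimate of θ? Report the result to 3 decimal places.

ℓ'(θ) = 20/θ − 11 − 4θ. Setting this to zero and multiplying by θ: 4θ² + 11θ − 20 = 0.
θ = (−11 + √(11² + 4·4·20)) / (2·4) = (−11 + √441) / 8 = (−11 + 21)/8 = 5/4.
ℓ''(θ) = −20/θ² − 4 < 0, confirming a maximum.

θ̂_MAP = 1.250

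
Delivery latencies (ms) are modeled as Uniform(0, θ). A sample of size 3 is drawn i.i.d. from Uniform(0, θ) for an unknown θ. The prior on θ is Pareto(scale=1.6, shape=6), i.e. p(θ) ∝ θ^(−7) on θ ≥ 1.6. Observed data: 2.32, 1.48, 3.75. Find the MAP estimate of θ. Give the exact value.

θ̂_MAP = 3.75

The Uniform(0, θ) likelihood is θ^(−n) for θ ≥ max(xᵢ), zero otherwise. Here max(xᵢ) = 3.75.
Posterior ∝ θ^(−7) · θ^(−3) = θ^(−10) on θ ≥ max(1.6, 3.75) = 3.75.
This density is strictly decreasing in θ, so the posterior mode lies at the lower boundary of the support.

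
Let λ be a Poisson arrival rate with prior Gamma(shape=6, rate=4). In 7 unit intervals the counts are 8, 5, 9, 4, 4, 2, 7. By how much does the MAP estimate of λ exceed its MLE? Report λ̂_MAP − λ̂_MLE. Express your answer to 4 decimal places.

MAP − MLE = -1.5714

Σxᵢ = 39. Posterior is Gamma(45, 11); MAP = (45−1)/11 = 44/11 ≈ 4.00000.
MLE = x̄ = 39/7 ≈ 5.57143.
Difference = 44/11 − 39/7 = -11/7 ≈ -1.5714.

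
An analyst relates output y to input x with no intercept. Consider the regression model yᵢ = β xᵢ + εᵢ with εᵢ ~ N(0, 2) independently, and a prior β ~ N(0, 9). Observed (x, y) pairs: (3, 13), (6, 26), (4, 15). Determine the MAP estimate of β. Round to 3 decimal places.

β̂_MAP = 4.165

log p(β | y) = −Σ(yᵢ − βxᵢ)²/(2·2) − β²/(2·9) + const.
Setting the derivative to zero: Σxᵢ(yᵢ − βxᵢ)/2 − β/9 = 0, so β = Σxᵢyᵢ / (Σxᵢ² + σ²/τ²).
Σxᵢyᵢ = 3·13 + 6·26 + 4·15 = 255; Σxᵢ² = 61; σ²/τ² = 2/9.
β̂_MAP = 255 / (61 + 2/9) = 255/(551/9) = 2295/551 ≈ 4.165.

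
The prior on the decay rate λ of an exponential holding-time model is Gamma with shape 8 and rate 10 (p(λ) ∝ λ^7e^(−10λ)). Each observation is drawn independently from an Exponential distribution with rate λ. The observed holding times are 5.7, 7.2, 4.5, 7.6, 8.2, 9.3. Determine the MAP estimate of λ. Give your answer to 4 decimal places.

λ̂_MAP = 0.2476

The Exponential(rate=λ) likelihood is ∝ λ^n e^(−λΣtᵢ). Here n = 6 and Σtᵢ = 5.7 + 7.2 + 4.5 + 7.6 + 8.2 + 9.3 = 42.5.
Posterior ∝ λ^7e^(−10λ) · λ^6e^(−42.5λ) = λ^13e^(−52.5λ), i.e. Gamma(14, 52.5).
Mode = (a−1)/b = 13/52.5 ≈ 0.2476.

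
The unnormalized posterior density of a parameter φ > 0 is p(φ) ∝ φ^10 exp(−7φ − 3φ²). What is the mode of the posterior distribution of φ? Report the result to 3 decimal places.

φ̂_MAP = 0.833

ℓ'(φ) = 10/φ − 7 − 6φ. Setting this to zero and multiplying by φ: 6φ² + 7φ − 10 = 0.
φ = (−7 + √(7² + 4·6·10)) / (2·6) = (−7 + √289) / 12 = (−7 + 17)/12 = 5/6.
ℓ''(φ) = −10/φ² − 6 < 0, confirming a maximum.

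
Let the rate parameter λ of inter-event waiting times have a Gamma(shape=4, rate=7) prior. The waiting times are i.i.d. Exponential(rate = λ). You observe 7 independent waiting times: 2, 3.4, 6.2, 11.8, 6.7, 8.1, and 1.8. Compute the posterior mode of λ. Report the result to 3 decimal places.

λ̂_MAP = 0.213

The Exponential(rate=λ) likelihood is ∝ λ^n e^(−λΣtᵢ). Here n = 7 and Σtᵢ = 2 + 3.4 + 6.2 + 11.8 + 6.7 + 8.1 + 1.8 = 40.
Posterior ∝ λ^3e^(−7λ) · λ^7e^(−40λ) = λ^10e^(−47λ), i.e. Gamma(11, 47).
Mode = (a−1)/b = 10/47 ≈ 0.213.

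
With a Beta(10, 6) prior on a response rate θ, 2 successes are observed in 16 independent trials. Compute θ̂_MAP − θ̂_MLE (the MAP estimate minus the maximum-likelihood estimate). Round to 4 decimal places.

MAP − MLE = 0.2417

Posterior is Beta(12, 20); MAP = (12−1)/(32−2) = 11/30 ≈ 0.36667.
MLE ignores the prior: θ̂_MLE = k/n = 2/16 ≈ 0.12500.
Difference = 11/30 − 2/16 = 29/120 ≈ 0.2417.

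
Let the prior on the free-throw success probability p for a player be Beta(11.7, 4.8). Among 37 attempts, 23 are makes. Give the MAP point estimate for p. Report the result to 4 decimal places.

Prior: Beta(11.7, 4.8).
Data: 23 successes in 37 trials. The binomial likelihood contributes p^23(1−p)^14, so the posterior is Beta(11.7+23, 4.8+14) = Beta(34.7, 18.8).
For Beta(a, b) with a, b > 1 the mode is (a−1)/(a+b−2) = 33.7/51.5 ≈ 0.6544.

p̂_MAP = 0.6544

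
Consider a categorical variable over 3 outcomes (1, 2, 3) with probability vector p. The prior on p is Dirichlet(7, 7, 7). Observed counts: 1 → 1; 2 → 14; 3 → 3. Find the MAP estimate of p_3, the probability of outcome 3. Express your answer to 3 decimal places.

MAP estimate: 0.250

The posterior is Dirichlet(αᵢ + nᵢ) = Dirichlet(8, 21, 10).
For a Dirichlet(a₁,…,a_K) with all aᵢ > 1, the mode has j-th component (aⱼ − 1)/(Σaᵢ − K).
Here Σaᵢ = 39 and K = 3, so p_3 = (10 − 1)/(39 − 3) = 9/36 ≈ 0.250.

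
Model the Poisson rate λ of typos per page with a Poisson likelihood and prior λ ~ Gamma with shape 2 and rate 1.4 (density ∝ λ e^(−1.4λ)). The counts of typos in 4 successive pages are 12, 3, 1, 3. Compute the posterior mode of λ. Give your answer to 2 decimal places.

Σxᵢ = 12+3+1+3 = 19, with n = 4.
Posterior ∝ λe^(−1.4λ) · λ^19e^(−4λ) = λ^20e^(−5.4λ), i.e. Gamma(shape=21, rate=5.4).
The mode of a Gamma(a, b) with a ≥ 1 (shape–rate) is (a−1)/b = 20/5.4 ≈ 3.70.

λ̂_MAP = 3.70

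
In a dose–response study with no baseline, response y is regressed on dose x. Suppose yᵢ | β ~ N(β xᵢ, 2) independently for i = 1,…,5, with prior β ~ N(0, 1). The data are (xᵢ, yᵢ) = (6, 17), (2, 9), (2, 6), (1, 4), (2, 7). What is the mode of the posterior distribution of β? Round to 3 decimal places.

log p(β | y) = −Σ(yᵢ − βxᵢ)²/(2·2) − β²/(2·1) + const.
Setting the derivative to zero: Σxᵢ(yᵢ − βxᵢ)/2 − β/1 = 0, so β = Σxᵢyᵢ / (Σxᵢ² + σ²/τ²).
Σxᵢyᵢ = 6·17 + 2·9 + 2·6 + 1·4 + 2·7 = 150; Σxᵢ² = 49; σ²/τ² = 2.
β̂_MAP = 150 / (49 + 2) = 150/51 ≈ 2.941.

β̂_MAP = 2.941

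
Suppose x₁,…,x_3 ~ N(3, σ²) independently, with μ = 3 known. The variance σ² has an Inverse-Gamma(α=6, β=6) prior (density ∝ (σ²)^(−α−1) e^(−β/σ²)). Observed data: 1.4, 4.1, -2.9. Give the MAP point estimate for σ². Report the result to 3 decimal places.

σ̂²_MAP = 2.975

Sum of squared deviations about the known mean: SS = (1.4−3)² + (4.1−3)² + (-2.9−3)² = 38.58.
The Normal likelihood contributes (σ²)^(−n/2) exp(−SS/(2σ²)), so the posterior is Inverse-Gamma(α + n/2, β + SS/2) = Inverse-Gamma(7.5, 25.29).
The mode of Inverse-Gamma(a, b) is b/(a+1) = 25.29/8.5 ≈ 2.975.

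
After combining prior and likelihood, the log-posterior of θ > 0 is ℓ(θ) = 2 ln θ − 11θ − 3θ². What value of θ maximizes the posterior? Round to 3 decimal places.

ℓ'(θ) = 2/θ − 11 − 6θ. Setting this to zero and multiplying by θ: 6θ² + 11θ − 2 = 0.
θ = (−11 + √(11² + 4·6·2)) / (2·6) = (−11 + √169) / 12 = (−11 + 13)/12 = 1/6.
ℓ''(θ) = −2/θ² − 6 < 0, confirming a maximum.

θ̂_MAP = 0.167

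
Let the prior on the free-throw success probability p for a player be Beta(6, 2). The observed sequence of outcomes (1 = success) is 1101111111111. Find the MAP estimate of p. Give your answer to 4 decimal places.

p̂_MAP = 0.8947

Prior: Beta(6, 2).
Data: 12 successes in 13 trials (from the sequence). The binomial likelihood contributes p^12(1−p)^1, so the posterior is Beta(6+12, 2+1) = Beta(18, 3).
For Beta(a, b) with a, b > 1 the mode is (a−1)/(a+b−2) = 17/19 ≈ 0.8947.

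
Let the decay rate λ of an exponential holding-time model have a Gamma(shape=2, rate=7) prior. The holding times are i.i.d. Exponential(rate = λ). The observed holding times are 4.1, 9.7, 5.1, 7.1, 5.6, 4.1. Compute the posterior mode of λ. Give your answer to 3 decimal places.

The Exponential(rate=λ) likelihood is ∝ λ^n e^(−λΣtᵢ). Here n = 6 and Σtᵢ = 4.1 + 9.7 + 5.1 + 7.1 + 5.6 + 4.1 = 35.7.
Posterior ∝ λe^(−7λ) · λ^6e^(−35.7λ) = λ^7e^(−42.7λ), i.e. Gamma(8, 42.7).
Mode = (a−1)/b = 7/42.7 ≈ 0.164.

λ̂_MAP = 0.164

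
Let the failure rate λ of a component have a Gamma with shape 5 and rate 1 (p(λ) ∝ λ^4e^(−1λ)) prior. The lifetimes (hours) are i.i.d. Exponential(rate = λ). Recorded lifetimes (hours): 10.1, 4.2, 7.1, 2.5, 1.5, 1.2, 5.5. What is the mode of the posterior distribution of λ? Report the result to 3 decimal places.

The Exponential(rate=λ) likelihood is ∝ λ^n e^(−λΣtᵢ). Here n = 7 and Σtᵢ = 10.1 + 4.2 + 7.1 + 2.5 + 1.5 + 1.2 + 5.5 = 32.1.
Posterior ∝ λ^4e^(−1λ) · λ^7e^(−32.1λ) = λ^11e^(−33.1λ), i.e. Gamma(12, 33.1).
Mode = (a−1)/b = 11/33.1 ≈ 0.332.

λ̂_MAP = 0.332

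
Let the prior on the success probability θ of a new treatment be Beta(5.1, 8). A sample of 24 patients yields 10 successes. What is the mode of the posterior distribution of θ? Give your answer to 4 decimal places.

θ̂_MAP = 0.4017

Prior: Beta(5.1, 8).
Data: 10 successes in 24 trials. The binomial likelihood contributes θ^10(1−θ)^14, so the posterior is Beta(5.1+10, 8+14) = Beta(15.1, 22).
For Beta(a, b) with a, b > 1 the mode is (a−1)/(a+b−2) = 14.1/35.1 ≈ 0.4017.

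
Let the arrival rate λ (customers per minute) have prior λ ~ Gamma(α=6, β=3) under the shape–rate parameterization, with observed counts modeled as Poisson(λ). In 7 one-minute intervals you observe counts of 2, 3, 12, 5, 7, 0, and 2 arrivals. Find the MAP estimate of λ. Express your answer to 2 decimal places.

λ̂_MAP = 3.60

Σxᵢ = 2+3+12+5+7+0+2 = 31, with n = 7.
Posterior ∝ λ^5e^(−3λ) · λ^31e^(−7λ) = λ^36e^(−10λ), i.e. Gamma(shape=37, rate=10).
The mode of a Gamma(a, b) with a ≥ 1 (shape–rate) is (a−1)/b = 36/10 ≈ 3.60.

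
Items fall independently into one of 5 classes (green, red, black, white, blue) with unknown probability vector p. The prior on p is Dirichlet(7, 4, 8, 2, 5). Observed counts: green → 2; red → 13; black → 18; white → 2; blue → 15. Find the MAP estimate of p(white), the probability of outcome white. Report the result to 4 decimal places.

MAP estimate of p(white) = 0.0423

The posterior is Dirichlet(αᵢ + nᵢ) = Dirichlet(9, 17, 26, 4, 20).
For a Dirichlet(a₁,…,a_K) with all aᵢ > 1, the mode has j-th component (aⱼ − 1)/(Σaᵢ − K).
Here Σaᵢ = 76 and K = 5, so p(white) = (4 − 1)/(76 − 5) = 3/71 ≈ 0.0423.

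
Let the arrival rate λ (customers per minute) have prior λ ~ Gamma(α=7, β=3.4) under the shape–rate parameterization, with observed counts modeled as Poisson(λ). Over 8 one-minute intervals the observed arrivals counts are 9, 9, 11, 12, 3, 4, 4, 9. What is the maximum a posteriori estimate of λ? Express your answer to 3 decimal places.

λ̂_MAP = 5.877

Σxᵢ = 9+9+11+12+3+4+4+9 = 61, with n = 8.
Posterior ∝ λ^6e^(−3.4λ) · λ^61e^(−8λ) = λ^67e^(−11.4λ), i.e. Gamma(shape=68, rate=11.4).
The mode of a Gamma(a, b) with a ≥ 1 (shape–rate) is (a−1)/b = 67/11.4 ≈ 5.877.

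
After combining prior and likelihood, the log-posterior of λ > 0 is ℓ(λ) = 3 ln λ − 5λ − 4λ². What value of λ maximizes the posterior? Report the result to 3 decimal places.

ℓ'(λ) = 3/λ − 5 − 8λ. Setting this to zero and multiplying by λ: 8λ² + 5λ − 3 = 0.
λ = (−5 + √(5² + 4·8·3)) / (2·8) = (−5 + √121) / 16 = (−5 + 11)/16 = 3/8.
ℓ''(λ) = −3/λ² − 8 < 0, confirming a maximum.

λ̂_MAP = 0.375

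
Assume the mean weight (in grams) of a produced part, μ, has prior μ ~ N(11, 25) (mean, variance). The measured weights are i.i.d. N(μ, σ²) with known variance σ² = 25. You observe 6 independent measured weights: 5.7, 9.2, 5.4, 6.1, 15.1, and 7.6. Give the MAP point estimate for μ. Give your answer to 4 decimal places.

μ̂_MAP = 8.5857

n = 6; x̄ = (5.7 + 9.2 + 5.4 + 6.1 + 15.1 + 7.6)/6 = 49.1/6 = 491/60 ≈ 8.1833.
For a Normal prior and Normal likelihood with known variance, the posterior is Normal; its mode equals its mean, the precision-weighted average.
Prior precision 1/σ₀² = 1/25 = 0.04; data precision n/σ² = 6/25 = 0.24.
μ̂ = (0.04·11 + 0.24·(491/60)) / (0.04 + 0.24) = 2.404/0.28 = 601/70 ≈ 8.5857.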